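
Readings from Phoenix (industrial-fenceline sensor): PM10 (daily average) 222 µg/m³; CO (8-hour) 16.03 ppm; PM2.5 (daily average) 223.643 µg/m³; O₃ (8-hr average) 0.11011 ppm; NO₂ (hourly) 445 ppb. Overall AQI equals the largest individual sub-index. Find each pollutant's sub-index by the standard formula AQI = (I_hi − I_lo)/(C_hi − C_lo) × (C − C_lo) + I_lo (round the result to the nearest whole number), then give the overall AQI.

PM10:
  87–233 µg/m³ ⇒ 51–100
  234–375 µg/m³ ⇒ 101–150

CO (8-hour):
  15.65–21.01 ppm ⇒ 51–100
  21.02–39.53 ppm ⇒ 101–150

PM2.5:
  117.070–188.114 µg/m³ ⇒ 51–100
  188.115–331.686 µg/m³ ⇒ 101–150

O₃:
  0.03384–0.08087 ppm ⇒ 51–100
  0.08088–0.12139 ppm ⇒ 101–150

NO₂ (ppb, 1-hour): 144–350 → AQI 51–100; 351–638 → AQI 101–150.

136

PM10: row 87–233 (AQI 51–100). (100−51)·(222−87)/(233−87) + 51 = 49·135/146 + 51 ≈ 96.31 → 96.
CO: row 15.65–21.01 (AQI 51–100). (100−51)·(16.03−15.65)/(21.01−15.65) + 51 = 49·0.38/5.36 + 51 ≈ 54.47 → 54.
PM2.5: row 188.115–331.686 (AQI 101–150). (150−101)·(223.643−188.115)/(331.686−188.115) + 101 = 49·35.528/143.571 + 101 ≈ 113.13 → 113.
O₃: 0.11011 ∈ [0.08088, 0.12139] ↔ index [101, 150].
101 + (0.11011−0.08088)·(150−101)/(0.12139−0.08088) = 101 + 0.02923·49/0.04051 ≈ 136.36, so AQI = 136.
NO₂: 445 lies in 351–638, so I_lo=101, I_hi=150, C_lo=351, C_hi=638.
(150−101)/(638−351) × (445−351) + 101 = 49/287 × 94 + 101 ≈ 117.05 → 117.
Sub-indices: PM10→96, CO→54, PM2.5→113, O₃→136, NO₂→117. Overall AQI = max = 136; dominant pollutant is O₃.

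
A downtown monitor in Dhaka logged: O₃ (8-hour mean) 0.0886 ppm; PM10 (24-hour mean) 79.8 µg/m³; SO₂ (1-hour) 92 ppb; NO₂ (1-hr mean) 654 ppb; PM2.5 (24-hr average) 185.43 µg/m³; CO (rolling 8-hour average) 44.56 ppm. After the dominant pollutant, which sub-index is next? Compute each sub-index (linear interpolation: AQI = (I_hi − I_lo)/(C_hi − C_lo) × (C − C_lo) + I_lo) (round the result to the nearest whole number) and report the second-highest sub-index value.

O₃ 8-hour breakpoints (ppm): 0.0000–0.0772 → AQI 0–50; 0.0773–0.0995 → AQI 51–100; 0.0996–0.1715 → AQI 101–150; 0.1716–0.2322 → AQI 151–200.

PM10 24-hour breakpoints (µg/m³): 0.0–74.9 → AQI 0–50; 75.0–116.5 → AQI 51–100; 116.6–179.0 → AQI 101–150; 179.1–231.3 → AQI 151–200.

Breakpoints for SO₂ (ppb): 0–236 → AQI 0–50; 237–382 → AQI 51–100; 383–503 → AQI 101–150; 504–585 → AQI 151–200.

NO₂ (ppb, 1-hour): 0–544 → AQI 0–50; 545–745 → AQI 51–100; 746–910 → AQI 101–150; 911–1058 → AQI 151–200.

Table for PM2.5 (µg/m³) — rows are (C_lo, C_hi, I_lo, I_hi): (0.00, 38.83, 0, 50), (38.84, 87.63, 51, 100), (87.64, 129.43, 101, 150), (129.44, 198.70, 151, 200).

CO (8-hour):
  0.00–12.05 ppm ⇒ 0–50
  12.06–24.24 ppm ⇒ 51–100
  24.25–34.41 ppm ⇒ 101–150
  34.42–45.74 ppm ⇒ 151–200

O₃ 0.0886: bracket 0.0773–0.0995 → index 51–100; slope 49/0.0222, offset 0.0113.
AQI = 51 + 49/0.0222·0.0113 ≈ 75.94 ⇒ 76.
PM10: 79.8 lies in 75.0–116.5, so I_lo=51, I_hi=100, C_lo=75.0, C_hi=116.5.
(100−51)/(116.5−75.0) × (79.8−75.0) + 51 = 49/41.5 × 4.8 + 51 ≈ 56.67 → 57.
SO₂: row 0–236 (AQI 0–50). (50−0)·(92−0)/(236−0) + 0 = 50·92/236 + 0 ≈ 19.49 → 19.
NO₂: 654 ∈ [545, 745] ↔ index [51, 100].
51 + (654−545)·(100−51)/(745−545) = 51 + 109·49/200 ≈ 77.71, so AQI = 78.
PM2.5: row 129.44–198.70 (AQI 151–200). (200−151)·(185.43−129.44)/(198.70−129.44) + 151 = 49·55.99/69.26 + 151 ≈ 190.61 → 191.
CO: row 34.42–45.74 (AQI 151–200). (200−151)·(44.56−34.42)/(45.74−34.42) + 151 = 49·10.14/11.32 + 151 ≈ 194.89 → 195.
Sub-indices: O₃→76, PM10→57, SO₂→19, NO₂→78, PM2.5→191, CO→195. Ranked high→low: 195, 191, 78, 76, 57, 19. Second-highest sub-index = 191.

191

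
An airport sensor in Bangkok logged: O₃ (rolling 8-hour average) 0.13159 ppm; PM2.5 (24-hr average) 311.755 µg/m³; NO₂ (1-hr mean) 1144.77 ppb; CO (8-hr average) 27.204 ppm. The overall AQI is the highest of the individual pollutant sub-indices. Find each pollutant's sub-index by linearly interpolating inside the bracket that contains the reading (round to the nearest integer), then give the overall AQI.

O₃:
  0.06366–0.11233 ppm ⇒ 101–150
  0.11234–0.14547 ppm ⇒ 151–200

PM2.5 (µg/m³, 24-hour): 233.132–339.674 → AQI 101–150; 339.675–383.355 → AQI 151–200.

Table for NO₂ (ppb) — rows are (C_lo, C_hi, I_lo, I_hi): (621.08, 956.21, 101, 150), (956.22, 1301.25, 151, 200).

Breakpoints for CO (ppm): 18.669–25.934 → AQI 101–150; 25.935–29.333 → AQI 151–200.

179

O₃: 0.13159 lies in 0.11234–0.14547, so I_lo=151, I_hi=200, C_lo=0.11234, C_hi=0.14547.
(200−151)/(0.14547−0.11234) × (0.13159−0.11234) + 151 = 49/0.03313 × 0.01925 + 151 ≈ 179.47 → 179.
PM2.5: 311.755 ∈ [233.132, 339.674] ↔ index [101, 150].
101 + (311.755−233.132)·(150−101)/(339.674−233.132) = 101 + 78.623·49/106.542 ≈ 137.16, so AQI = 137.
NO₂: 1144.77 lies in 956.22–1301.25, so I_lo=151, I_hi=200, C_lo=956.22, C_hi=1301.25.
(200−151)/(1301.25−956.22) × (1144.77−956.22) + 151 = 49/345.03 × 188.55 + 151 ≈ 177.78 → 178.
CO: 27.204 lies in 25.935–29.333, so I_lo=151, I_hi=200, C_lo=25.935, C_hi=29.333.
(200−151)/(29.333−25.935) × (27.204−25.935) + 151 = 49/3.398 × 1.269 + 151 ≈ 169.30 → 169.
Sub-indices: O₃→179, PM2.5→137, NO₂→178, CO→169. Overall AQI = max = 179; dominant pollutant is O₃.
AQI 179: Unhealthy.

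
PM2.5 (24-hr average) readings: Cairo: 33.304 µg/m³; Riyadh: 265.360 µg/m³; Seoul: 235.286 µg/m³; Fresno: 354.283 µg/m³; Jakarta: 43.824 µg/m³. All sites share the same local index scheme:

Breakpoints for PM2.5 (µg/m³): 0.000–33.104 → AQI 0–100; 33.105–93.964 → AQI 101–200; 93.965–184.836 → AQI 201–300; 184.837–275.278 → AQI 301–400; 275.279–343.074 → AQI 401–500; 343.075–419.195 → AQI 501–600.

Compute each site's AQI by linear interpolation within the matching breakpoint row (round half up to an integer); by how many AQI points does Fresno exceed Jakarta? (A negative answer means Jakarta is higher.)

398

Cairo: 33.304 ∈ [33.105, 93.964] ↔ index [101, 200].
101 + (33.304−33.105)·(200−101)/(93.964−33.105) = 101 + 0.199·99/60.859 ≈ 101.32, so AQI = 101.
Riyadh: row 184.837–275.278 (AQI 301–400). (400−301)·(265.360−184.837)/(275.278−184.837) + 301 = 99·80.523/90.441 + 301 ≈ 389.14 → 389.
Seoul 235.286: bracket 184.837–275.278 → index 301–400; slope 99/90.441, offset 50.449.
AQI = 301 + 99/90.441·50.449 ≈ 356.22 ⇒ 356.
Fresno: 354.283 ∈ [343.075, 419.195] ↔ index [501, 600].
501 + (354.283−343.075)·(600−501)/(419.195−343.075) = 501 + 11.208·99/76.120 ≈ 515.58, so AQI = 516.
Jakarta: 43.824 ∈ [33.105, 93.964] ↔ index [101, 200].
101 + (43.824−33.105)·(200−101)/(93.964−33.105) = 101 + 10.719·99/60.859 ≈ 118.44, so AQI = 118.
AQIs: Cairo=101, Riyadh=389, Seoul=356, Fresno=516, Jakarta=118. Fresno (516) − Jakarta (118) = 398.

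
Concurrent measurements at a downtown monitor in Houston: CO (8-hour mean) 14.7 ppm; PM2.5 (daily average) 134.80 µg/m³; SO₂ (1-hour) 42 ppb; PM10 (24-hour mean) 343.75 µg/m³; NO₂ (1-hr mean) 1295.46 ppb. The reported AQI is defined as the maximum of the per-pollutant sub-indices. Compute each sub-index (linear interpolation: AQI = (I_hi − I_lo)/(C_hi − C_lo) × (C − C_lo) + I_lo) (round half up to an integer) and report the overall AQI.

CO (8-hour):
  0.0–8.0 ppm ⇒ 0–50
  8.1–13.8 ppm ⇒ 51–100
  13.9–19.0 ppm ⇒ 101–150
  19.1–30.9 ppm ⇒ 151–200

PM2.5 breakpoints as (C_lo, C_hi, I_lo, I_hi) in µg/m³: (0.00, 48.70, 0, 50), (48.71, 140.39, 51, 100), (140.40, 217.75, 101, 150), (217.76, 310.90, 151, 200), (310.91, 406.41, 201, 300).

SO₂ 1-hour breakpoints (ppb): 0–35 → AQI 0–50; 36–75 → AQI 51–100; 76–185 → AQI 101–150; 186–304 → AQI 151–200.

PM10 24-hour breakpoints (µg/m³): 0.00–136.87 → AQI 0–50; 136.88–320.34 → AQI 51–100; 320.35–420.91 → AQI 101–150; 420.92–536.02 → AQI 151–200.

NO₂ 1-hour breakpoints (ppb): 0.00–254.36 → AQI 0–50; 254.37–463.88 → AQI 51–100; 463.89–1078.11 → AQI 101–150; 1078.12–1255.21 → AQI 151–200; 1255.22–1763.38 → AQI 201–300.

CO 14.7: bracket 13.9–19.0 → index 101–150; slope 49/5.1, offset 0.8.
AQI = 101 + 49/5.1·0.8 ≈ 108.69 ⇒ 109.
PM2.5 134.80: bracket 48.71–140.39 → index 51–100; slope 49/91.68, offset 86.09.
AQI = 51 + 49/91.68·86.09 ≈ 97.01 ⇒ 97.
SO₂: 42 lies in 36–75, so I_lo=51, I_hi=100, C_lo=36, C_hi=75.
(100−51)/(75−36) × (42−36) + 51 = 49/39 × 6 + 51 ≈ 58.54 → 59.
PM10: 343.75 ∈ [320.35, 420.91] ↔ index [101, 150].
101 + (343.75−320.35)·(150−101)/(420.91−320.35) = 101 + 23.40·49/100.56 ≈ 112.40, so AQI = 112.
NO₂: row 1255.22–1763.38 (AQI 201–300). (300−201)·(1295.46−1255.22)/(1763.38−1255.22) + 201 = 99·40.24/508.16 + 201 ≈ 208.84 → 209.
Sub-indices: CO→109, PM2.5→97, SO₂→59, PM10→112, NO₂→209. Overall AQI = max = 209; dominant pollutant is NO₂.
AQI 209: Very Unhealthy.

209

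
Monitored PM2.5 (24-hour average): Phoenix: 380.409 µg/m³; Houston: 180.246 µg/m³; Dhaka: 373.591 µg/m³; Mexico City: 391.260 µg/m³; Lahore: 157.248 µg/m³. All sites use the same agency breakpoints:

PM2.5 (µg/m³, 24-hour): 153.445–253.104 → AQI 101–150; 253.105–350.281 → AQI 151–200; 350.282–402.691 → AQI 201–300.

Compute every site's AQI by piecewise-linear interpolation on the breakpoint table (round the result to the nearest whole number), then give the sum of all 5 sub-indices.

998

Phoenix 380.409: bracket 350.282–402.691 → index 201–300; slope 99/52.409, offset 30.127.
AQI = 201 + 99/52.409·30.127 ≈ 257.91 ⇒ 258.
Houston 180.246: bracket 153.445–253.104 → index 101–150; slope 49/99.659, offset 26.801.
AQI = 101 + 49/99.659·26.801 ≈ 114.18 ⇒ 114.
Dhaka 373.591: bracket 350.282–402.691 → index 201–300; slope 99/52.409, offset 23.309.
AQI = 201 + 99/52.409·23.309 ≈ 245.03 ⇒ 245.
Mexico City: row 350.282–402.691 (AQI 201–300). (300−201)·(391.260−350.282)/(402.691−350.282) + 201 = 99·40.978/52.409 + 201 ≈ 278.41 → 278.
Lahore 157.248: bracket 153.445–253.104 → index 101–150; slope 49/99.659, offset 3.803.
AQI = 101 + 49/99.659·3.803 ≈ 102.87 ⇒ 103.
AQIs: Phoenix=258, Houston=114, Dhaka=245, Mexico City=278, Lahore=103. Sum = 258 + 114 + 245 + 278 + 103 = 998.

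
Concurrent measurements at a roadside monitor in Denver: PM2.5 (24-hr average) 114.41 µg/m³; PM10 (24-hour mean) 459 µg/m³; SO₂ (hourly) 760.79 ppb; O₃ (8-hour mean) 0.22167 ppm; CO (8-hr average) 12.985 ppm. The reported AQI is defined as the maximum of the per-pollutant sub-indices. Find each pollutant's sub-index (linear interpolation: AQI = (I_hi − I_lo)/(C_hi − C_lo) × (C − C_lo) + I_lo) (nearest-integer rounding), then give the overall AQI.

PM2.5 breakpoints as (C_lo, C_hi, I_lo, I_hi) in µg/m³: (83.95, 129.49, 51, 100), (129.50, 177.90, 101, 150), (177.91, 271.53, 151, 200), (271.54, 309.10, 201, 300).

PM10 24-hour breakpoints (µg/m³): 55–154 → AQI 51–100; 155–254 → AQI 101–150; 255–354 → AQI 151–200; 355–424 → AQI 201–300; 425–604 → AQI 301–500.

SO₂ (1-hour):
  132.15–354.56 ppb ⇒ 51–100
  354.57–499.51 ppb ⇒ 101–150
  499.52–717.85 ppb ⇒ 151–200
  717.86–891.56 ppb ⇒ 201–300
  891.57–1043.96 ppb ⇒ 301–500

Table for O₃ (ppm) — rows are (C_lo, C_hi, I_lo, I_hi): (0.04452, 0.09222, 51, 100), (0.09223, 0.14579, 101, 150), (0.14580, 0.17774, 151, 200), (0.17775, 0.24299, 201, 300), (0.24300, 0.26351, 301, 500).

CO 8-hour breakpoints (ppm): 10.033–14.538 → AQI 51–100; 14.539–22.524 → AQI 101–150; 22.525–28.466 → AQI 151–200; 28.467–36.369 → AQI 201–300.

339

PM2.5: 114.41 lies in 83.95–129.49, so I_lo=51, I_hi=100, C_lo=83.95, C_hi=129.49.
(100−51)/(129.49−83.95) × (114.41−83.95) + 51 = 49/45.54 × 30.46 + 51 ≈ 83.77 → 84.
PM10: row 425–604 (AQI 301–500). (500−301)·(459−425)/(604−425) + 301 = 199·34/179 + 301 ≈ 338.80 → 339.
SO₂: row 717.86–891.56 (AQI 201–300). (300−201)·(760.79−717.86)/(891.56−717.86) + 201 = 99·42.93/173.70 + 201 ≈ 225.47 → 225.
O₃: row 0.17775–0.24299 (AQI 201–300). (300−201)·(0.22167−0.17775)/(0.24299−0.17775) + 201 = 99·0.04392/0.06524 + 201 ≈ 267.65 → 268.
CO: row 10.033–14.538 (AQI 51–100). (100−51)·(12.985−10.033)/(14.538−10.033) + 51 = 49·2.952/4.505 + 51 ≈ 83.11 → 83.
Sub-indices: PM2.5→84, PM10→339, SO₂→225, O₃→268, CO→83. Overall AQI = max = 339; dominant pollutant is PM10.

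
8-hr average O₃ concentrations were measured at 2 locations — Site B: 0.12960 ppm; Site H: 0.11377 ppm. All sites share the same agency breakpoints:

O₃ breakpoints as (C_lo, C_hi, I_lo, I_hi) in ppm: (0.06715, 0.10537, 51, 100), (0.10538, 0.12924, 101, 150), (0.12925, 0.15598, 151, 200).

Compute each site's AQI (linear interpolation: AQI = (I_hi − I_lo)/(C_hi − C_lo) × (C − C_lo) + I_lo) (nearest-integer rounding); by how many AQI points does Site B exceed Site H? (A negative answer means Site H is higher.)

Site B: row 0.12925–0.15598 (AQI 151–200). (200−151)·(0.12960−0.12925)/(0.15598−0.12925) + 151 = 49·0.00035/0.02673 + 151 ≈ 151.64 → 152.
Site H: row 0.10538–0.12924 (AQI 101–150). (150−101)·(0.11377−0.10538)/(0.12924−0.10538) + 101 = 49·0.00839/0.02386 + 101 ≈ 118.23 → 118.
AQIs: Site B=152, Site H=118. Site B (152) − Site H (118) = 34.

34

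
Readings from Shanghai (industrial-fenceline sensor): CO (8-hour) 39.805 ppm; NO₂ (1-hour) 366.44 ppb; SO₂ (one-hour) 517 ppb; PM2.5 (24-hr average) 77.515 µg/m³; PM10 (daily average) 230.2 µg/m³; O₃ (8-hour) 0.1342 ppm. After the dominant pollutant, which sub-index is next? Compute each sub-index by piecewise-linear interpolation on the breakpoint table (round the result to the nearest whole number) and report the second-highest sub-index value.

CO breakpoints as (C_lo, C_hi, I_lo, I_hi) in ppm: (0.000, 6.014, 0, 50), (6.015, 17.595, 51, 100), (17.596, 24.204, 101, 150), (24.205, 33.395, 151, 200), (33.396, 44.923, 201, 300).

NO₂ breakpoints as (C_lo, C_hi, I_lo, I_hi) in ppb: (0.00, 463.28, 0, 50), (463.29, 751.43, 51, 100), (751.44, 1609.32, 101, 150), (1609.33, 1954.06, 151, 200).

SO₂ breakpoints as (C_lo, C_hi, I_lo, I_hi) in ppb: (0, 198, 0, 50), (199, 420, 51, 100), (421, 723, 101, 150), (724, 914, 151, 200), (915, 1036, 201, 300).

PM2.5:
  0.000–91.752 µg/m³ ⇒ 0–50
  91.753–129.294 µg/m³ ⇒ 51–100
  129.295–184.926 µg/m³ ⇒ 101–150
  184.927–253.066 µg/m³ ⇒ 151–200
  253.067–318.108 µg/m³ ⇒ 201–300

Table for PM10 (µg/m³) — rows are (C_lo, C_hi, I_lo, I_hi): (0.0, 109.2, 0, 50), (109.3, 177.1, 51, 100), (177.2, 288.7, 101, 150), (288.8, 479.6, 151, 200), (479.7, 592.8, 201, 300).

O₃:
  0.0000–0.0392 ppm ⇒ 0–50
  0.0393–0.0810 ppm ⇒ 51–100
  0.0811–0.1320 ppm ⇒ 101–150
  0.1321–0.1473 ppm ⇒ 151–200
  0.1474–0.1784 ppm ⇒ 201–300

CO 39.805: bracket 33.396–44.923 → index 201–300; slope 99/11.527, offset 6.409.
AQI = 201 + 99/11.527·6.409 ≈ 256.04 ⇒ 256.
NO₂: 366.44 ∈ [0.00, 463.28] ↔ index [0, 50].
0 + (366.44−0.00)·(50−0)/(463.28−0.00) = 0 + 366.44·50/463.28 ≈ 39.55, so AQI = 40.
SO₂: row 421–723 (AQI 101–150). (150−101)·(517−421)/(723−421) + 101 = 49·96/302 + 101 ≈ 116.58 → 117.
PM2.5: 77.515 lies in 0.000–91.752, so I_lo=0, I_hi=50, C_lo=0.000, C_hi=91.752.
(50−0)/(91.752−0.000) × (77.515−0.000) + 0 = 50/91.752 × 77.515 + 0 ≈ 42.24 → 42.
PM10: 230.2 lies in 177.2–288.7, so I_lo=101, I_hi=150, C_lo=177.2, C_hi=288.7.
(150−101)/(288.7−177.2) × (230.2−177.2) + 101 = 49/111.5 × 53.0 + 101 ≈ 124.29 → 124.
O₃: 0.1342 lies in 0.1321–0.1473, so I_lo=151, I_hi=200, C_lo=0.1321, C_hi=0.1473.
(200−151)/(0.1473−0.1321) × (0.1342−0.1321) + 151 = 49/0.0152 × 0.0021 + 151 ≈ 157.77 → 158.
Sub-indices: CO→256, NO₂→40, SO₂→117, PM2.5→42, PM10→124, O₃→158. Ranked high→low: 256, 158, 124, 117, 42, 40. Second-highest sub-index = 158.

158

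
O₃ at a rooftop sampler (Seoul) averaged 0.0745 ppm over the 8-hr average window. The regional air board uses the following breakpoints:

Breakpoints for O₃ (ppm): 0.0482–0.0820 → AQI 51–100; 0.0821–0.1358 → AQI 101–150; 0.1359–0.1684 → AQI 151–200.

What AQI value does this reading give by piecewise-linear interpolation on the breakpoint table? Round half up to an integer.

89

O₃: row 0.0482–0.0820 (AQI 51–100). (100−51)·(0.0745−0.0482)/(0.0820−0.0482) + 51 = 49·0.0263/0.0338 + 51 ≈ 89.13 → 89.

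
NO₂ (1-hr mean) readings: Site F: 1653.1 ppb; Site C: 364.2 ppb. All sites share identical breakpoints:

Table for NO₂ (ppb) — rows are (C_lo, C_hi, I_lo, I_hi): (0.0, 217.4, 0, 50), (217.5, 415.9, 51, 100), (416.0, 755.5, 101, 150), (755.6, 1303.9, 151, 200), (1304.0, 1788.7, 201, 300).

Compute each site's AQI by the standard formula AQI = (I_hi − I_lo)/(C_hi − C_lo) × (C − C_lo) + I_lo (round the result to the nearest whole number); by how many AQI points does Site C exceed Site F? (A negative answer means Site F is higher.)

-185

Site F: 1653.1 lies in 1304.0–1788.7, so I_lo=201, I_hi=300, C_lo=1304.0, C_hi=1788.7.
(300−201)/(1788.7−1304.0) × (1653.1−1304.0) + 201 = 99/484.7 × 349.1 + 201 ≈ 272.30 → 272.
Site C: 364.2 lies in 217.5–415.9, so I_lo=51, I_hi=100, C_lo=217.5, C_hi=415.9.
(100−51)/(415.9−217.5) × (364.2−217.5) + 51 = 49/198.4 × 146.7 + 51 ≈ 87.23 → 87.
AQIs: Site F=272, Site C=87. Site C (87) − Site F (272) = -185.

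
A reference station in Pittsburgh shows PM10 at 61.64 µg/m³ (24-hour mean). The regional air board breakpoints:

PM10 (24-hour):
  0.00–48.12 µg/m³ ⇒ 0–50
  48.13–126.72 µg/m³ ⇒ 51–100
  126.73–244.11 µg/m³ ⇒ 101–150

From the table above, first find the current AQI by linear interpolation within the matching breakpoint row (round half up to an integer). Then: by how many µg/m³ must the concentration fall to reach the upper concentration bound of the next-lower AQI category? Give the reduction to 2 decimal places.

PM10: 61.64 lies in 48.13–126.72, so I_lo=51, I_hi=100, C_lo=48.13, C_hi=126.72.
(100−51)/(126.72−48.13) × (61.64−48.13) + 51 = 49/78.59 × 13.51 + 51 ≈ 59.42 → 59.
Current AQI 59 is in the Moderate range (51–100). The next-lower category tops out at AQI 50, whose upper concentration bound is 48.12 µg/m³.
Reduction needed = 61.64 − 48.12 = 13.52 µg/m³.

13.52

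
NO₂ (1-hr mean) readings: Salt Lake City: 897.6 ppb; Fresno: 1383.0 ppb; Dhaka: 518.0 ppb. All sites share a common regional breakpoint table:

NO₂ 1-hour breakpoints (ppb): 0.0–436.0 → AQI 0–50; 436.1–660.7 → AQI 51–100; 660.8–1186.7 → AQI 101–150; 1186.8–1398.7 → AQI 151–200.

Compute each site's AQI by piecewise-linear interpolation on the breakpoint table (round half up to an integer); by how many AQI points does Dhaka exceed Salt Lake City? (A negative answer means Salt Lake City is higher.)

-54

Salt Lake City: 897.6 lies in 660.8–1186.7, so I_lo=101, I_hi=150, C_lo=660.8, C_hi=1186.7.
(150−101)/(1186.7−660.8) × (897.6−660.8) + 101 = 49/525.9 × 236.8 + 101 ≈ 123.06 → 123.
Fresno: row 1186.8–1398.7 (AQI 151–200). (200−151)·(1383.0−1186.8)/(1398.7−1186.8) + 151 = 49·196.2/211.9 + 151 ≈ 196.37 → 196.
Dhaka: row 436.1–660.7 (AQI 51–100). (100−51)·(518.0−436.1)/(660.7−436.1) + 51 = 49·81.9/224.6 + 51 ≈ 68.87 → 69.
AQIs: Salt Lake City=123, Fresno=196, Dhaka=69. Dhaka (69) − Salt Lake City (123) = -54.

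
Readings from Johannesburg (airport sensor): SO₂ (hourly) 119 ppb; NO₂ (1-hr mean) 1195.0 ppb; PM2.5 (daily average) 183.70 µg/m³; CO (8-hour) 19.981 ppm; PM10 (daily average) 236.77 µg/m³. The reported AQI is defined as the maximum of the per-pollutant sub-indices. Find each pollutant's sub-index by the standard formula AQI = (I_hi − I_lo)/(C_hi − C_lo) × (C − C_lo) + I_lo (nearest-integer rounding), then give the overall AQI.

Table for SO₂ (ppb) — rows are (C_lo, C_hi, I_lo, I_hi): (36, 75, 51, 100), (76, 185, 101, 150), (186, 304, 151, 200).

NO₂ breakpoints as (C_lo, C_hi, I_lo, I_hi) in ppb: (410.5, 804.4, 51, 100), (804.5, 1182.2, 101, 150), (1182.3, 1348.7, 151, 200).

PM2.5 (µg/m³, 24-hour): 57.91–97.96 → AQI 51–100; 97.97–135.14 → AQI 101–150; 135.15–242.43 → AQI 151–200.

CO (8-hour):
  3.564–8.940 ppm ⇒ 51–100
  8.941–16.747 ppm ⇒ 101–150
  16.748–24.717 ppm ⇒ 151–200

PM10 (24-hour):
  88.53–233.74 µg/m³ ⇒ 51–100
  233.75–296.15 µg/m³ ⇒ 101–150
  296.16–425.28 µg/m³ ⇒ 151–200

SO₂: row 76–185 (AQI 101–150). (150−101)·(119−76)/(185−76) + 101 = 49·43/109 + 101 ≈ 120.33 → 120.
NO₂: row 1182.3–1348.7 (AQI 151–200). (200−151)·(1195.0−1182.3)/(1348.7−1182.3) + 151 = 49·12.7/166.4 + 151 ≈ 154.74 → 155.
PM2.5: 183.70 lies in 135.15–242.43, so I_lo=151, I_hi=200, C_lo=135.15, C_hi=242.43.
(200−151)/(242.43−135.15) × (183.70−135.15) + 151 = 49/107.28 × 48.55 + 151 ≈ 173.18 → 173.
CO: 19.981 lies in 16.748–24.717, so I_lo=151, I_hi=200, C_lo=16.748, C_hi=24.717.
(200−151)/(24.717−16.748) × (19.981−16.748) + 151 = 49/7.969 × 3.233 + 151 ≈ 170.88 → 171.
PM10: row 233.75–296.15 (AQI 101–150). (150−101)·(236.77−233.75)/(296.15−233.75) + 101 = 49·3.02/62.40 + 101 ≈ 103.37 → 103.
Sub-indices: SO₂→120, NO₂→155, PM2.5→173, CO→171, PM10→103. Overall AQI = max = 173; dominant pollutant is PM2.5.

173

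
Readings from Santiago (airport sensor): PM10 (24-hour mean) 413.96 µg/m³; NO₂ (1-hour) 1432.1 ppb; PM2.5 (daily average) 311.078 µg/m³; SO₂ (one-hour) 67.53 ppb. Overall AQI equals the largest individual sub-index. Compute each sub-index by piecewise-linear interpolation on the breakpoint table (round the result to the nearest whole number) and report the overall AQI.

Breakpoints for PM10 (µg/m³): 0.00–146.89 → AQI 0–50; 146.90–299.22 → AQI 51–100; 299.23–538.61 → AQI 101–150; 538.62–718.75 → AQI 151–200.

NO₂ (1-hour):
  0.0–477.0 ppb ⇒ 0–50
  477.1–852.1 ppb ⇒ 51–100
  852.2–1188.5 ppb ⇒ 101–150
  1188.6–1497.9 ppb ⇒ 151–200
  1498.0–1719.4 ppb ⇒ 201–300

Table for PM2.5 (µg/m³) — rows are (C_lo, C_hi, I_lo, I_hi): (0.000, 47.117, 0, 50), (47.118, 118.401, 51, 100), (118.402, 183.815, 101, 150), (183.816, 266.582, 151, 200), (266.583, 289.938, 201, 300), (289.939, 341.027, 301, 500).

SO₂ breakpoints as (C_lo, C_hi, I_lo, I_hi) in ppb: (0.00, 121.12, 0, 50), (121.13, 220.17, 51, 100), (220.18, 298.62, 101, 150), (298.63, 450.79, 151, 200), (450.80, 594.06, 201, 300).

PM10: 413.96 ∈ [299.23, 538.61] ↔ index [101, 150].
101 + (413.96−299.23)·(150−101)/(538.61−299.23) = 101 + 114.73·49/239.38 ≈ 124.48, so AQI = 124.
NO₂: row 1188.6–1497.9 (AQI 151–200). (200−151)·(1432.1−1188.6)/(1497.9−1188.6) + 151 = 49·243.5/309.3 + 151 ≈ 189.58 → 190.
PM2.5: row 289.939–341.027 (AQI 301–500). (500−301)·(311.078−289.939)/(341.027−289.939) + 301 = 199·21.139/51.088 + 301 ≈ 383.34 → 383.
SO₂: row 0.00–121.12 (AQI 0–50). (50−0)·(67.53−0.00)/(121.12−0.00) + 0 = 50·67.53/121.12 + 0 ≈ 27.88 → 28.
Sub-indices: PM10→124, NO₂→190, PM2.5→383, SO₂→28. Overall AQI = max = 383; dominant pollutant is PM2.5.

383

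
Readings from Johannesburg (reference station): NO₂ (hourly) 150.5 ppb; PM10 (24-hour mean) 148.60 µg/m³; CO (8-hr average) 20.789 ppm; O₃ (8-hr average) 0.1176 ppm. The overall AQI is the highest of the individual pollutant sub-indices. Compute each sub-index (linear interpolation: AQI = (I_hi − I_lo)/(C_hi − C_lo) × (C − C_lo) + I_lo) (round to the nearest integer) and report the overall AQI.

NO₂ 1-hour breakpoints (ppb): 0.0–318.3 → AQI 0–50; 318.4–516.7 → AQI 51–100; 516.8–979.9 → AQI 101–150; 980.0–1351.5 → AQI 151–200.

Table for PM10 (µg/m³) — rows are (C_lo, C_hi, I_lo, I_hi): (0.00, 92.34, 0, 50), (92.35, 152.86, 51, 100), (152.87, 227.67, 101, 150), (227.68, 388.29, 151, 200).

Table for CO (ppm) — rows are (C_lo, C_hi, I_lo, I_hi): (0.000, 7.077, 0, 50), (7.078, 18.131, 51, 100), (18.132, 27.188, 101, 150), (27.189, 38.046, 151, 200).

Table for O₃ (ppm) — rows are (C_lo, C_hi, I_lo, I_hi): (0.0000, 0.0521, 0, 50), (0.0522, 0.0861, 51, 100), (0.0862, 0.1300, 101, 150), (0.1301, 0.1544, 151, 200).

136

NO₂: 150.5 lies in 0.0–318.3, so I_lo=0, I_hi=50, C_lo=0.0, C_hi=318.3.
(50−0)/(318.3−0.0) × (150.5−0.0) + 0 = 50/318.3 × 150.5 + 0 ≈ 23.64 → 24.
PM10: row 92.35–152.86 (AQI 51–100). (100−51)·(148.60−92.35)/(152.86−92.35) + 51 = 49·56.25/60.51 + 51 ≈ 96.55 → 97.
CO: 20.789 lies in 18.132–27.188, so I_lo=101, I_hi=150, C_lo=18.132, C_hi=27.188.
(150−101)/(27.188−18.132) × (20.789−18.132) + 101 = 49/9.056 × 2.657 + 101 ≈ 115.38 → 115.
O₃ 0.1176: bracket 0.0862–0.1300 → index 101–150; slope 49/0.0438, offset 0.0314.
AQI = 101 + 49/0.0438·0.0314 ≈ 136.13 ⇒ 136.
Sub-indices: NO₂→24, PM10→97, CO→115, O₃→136. Overall AQI = max = 136; dominant pollutant is O₃.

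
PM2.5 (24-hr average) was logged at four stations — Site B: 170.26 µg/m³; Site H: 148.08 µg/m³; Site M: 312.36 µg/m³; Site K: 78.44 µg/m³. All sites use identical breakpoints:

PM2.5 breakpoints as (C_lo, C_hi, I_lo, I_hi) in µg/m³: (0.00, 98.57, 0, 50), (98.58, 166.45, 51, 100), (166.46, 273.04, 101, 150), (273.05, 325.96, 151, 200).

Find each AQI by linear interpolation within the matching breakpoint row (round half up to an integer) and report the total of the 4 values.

417

Site B: 170.26 ∈ [166.46, 273.04] ↔ index [101, 150].
101 + (170.26−166.46)·(150−101)/(273.04−166.46) = 101 + 3.80·49/106.58 ≈ 102.75, so AQI = 103.
Site H: 148.08 ∈ [98.58, 166.45] ↔ index [51, 100].
51 + (148.08−98.58)·(100−51)/(166.45−98.58) = 51 + 49.50·49/67.87 ≈ 86.74, so AQI = 87.
Site M: 312.36 ∈ [273.05, 325.96] ↔ index [151, 200].
151 + (312.36−273.05)·(200−151)/(325.96−273.05) = 151 + 39.31·49/52.91 ≈ 187.41, so AQI = 187.
Site K: 78.44 ∈ [0.00, 98.57] ↔ index [0, 50].
0 + (78.44−0.00)·(50−0)/(98.57−0.00) = 0 + 78.44·50/98.57 ≈ 39.79, so AQI = 40.
AQIs: Site B=103, Site H=87, Site M=187, Site K=40. Sum = 103 + 87 + 187 + 40 = 417.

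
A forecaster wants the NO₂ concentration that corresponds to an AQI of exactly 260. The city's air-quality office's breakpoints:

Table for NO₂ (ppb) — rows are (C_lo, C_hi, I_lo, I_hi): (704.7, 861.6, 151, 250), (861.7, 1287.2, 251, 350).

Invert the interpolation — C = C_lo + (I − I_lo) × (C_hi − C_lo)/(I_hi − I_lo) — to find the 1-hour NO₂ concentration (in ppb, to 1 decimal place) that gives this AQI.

AQI 260 lies in the 251–350 band, which corresponds to 861.7–1287.2 ppb.
C = 861.7 + (260−251)×(1287.2−861.7)/(350−251) = 861.7 + 9×425.5/99 ≈ 900.382 ppb → 900.4 ppb to 1 dp.

900.4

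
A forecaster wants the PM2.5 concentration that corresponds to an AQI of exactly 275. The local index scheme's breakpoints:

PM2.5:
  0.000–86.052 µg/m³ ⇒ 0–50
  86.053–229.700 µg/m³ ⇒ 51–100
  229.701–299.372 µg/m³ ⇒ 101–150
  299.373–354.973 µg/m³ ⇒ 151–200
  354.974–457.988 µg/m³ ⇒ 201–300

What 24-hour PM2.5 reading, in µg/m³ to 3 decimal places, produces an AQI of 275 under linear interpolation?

AQI 275 lies in the 201–300 band, which corresponds to 354.974–457.988 µg/m³.
C = 354.974 + (275−201)×(457.988−354.974)/(300−201) = 354.974 + 74×103.014/99 ≈ 431.97436 µg/m³ → 431.974 µg/m³ to 3 dp.

431.974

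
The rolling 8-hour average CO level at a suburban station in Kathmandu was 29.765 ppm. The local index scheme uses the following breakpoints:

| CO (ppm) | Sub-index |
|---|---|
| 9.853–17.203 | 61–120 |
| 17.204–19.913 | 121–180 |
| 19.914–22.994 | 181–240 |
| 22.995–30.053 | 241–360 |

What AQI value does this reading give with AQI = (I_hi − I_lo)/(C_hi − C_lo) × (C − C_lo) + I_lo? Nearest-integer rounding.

355

CO: 29.765 ∈ [22.995, 30.053] ↔ index [241, 360].
241 + (29.765−22.995)·(360−241)/(30.053−22.995) = 241 + 6.770·119/7.058 ≈ 355.14, so AQI = 355.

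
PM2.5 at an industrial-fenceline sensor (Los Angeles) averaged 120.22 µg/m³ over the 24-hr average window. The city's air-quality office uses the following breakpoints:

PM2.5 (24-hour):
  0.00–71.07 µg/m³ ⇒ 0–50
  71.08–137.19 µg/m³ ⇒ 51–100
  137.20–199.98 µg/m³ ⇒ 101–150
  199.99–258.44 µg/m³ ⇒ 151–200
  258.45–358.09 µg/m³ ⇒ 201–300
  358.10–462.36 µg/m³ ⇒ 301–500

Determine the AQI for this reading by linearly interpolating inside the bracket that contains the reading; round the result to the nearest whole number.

PM2.5: row 71.08–137.19 (AQI 51–100). (100−51)·(120.22−71.08)/(137.19−71.08) + 51 = 49·49.14/66.11 + 51 ≈ 87.42 → 87.
AQI 87 falls in the Moderate category.

87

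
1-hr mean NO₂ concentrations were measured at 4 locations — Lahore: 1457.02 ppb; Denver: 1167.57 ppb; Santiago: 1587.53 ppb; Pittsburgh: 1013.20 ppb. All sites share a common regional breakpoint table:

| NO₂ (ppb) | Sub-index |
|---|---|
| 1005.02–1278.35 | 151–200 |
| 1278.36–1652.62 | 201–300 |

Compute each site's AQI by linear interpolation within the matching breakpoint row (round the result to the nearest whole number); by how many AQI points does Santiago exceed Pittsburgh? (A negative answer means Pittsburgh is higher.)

131

Lahore: 1457.02 lies in 1278.36–1652.62, so I_lo=201, I_hi=300, C_lo=1278.36, C_hi=1652.62.
(300−201)/(1652.62−1278.36) × (1457.02−1278.36) + 201 = 99/374.26 × 178.66 + 201 ≈ 248.26 → 248.
Denver: 1167.57 lies in 1005.02–1278.35, so I_lo=151, I_hi=200, C_lo=1005.02, C_hi=1278.35.
(200−151)/(1278.35−1005.02) × (1167.57−1005.02) + 151 = 49/273.33 × 162.55 + 151 ≈ 180.14 → 180.
Santiago 1587.53: bracket 1278.36–1652.62 → index 201–300; slope 99/374.26, offset 309.17.
AQI = 201 + 99/374.26·309.17 ≈ 282.78 ⇒ 283.
Pittsburgh: row 1005.02–1278.35 (AQI 151–200). (200−151)·(1013.20−1005.02)/(1278.35−1005.02) + 151 = 49·8.18/273.33 + 151 ≈ 152.47 → 152.
AQIs: Lahore=248, Denver=180, Santiago=283, Pittsburgh=152. Santiago (283) − Pittsburgh (152) = 131.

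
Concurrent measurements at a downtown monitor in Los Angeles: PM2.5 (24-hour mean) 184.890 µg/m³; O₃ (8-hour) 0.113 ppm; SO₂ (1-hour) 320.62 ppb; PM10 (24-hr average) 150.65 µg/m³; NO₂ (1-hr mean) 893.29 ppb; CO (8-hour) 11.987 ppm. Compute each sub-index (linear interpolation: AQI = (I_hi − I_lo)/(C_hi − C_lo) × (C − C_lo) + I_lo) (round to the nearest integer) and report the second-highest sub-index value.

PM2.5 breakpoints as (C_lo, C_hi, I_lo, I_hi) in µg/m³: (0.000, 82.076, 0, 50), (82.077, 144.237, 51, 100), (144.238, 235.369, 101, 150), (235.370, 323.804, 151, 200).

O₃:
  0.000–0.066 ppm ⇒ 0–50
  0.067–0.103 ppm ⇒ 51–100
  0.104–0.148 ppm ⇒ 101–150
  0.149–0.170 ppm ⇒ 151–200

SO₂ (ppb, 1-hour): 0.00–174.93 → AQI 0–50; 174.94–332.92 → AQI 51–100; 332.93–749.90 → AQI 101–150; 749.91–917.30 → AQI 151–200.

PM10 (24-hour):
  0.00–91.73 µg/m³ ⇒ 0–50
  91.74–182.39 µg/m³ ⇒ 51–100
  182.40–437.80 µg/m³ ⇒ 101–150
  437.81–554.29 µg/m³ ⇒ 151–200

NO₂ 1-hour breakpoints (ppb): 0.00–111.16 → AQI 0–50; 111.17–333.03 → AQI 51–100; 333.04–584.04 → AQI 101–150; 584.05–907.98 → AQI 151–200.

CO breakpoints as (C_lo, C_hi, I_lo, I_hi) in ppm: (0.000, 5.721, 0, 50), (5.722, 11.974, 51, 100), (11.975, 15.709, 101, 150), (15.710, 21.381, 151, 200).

123

PM2.5: 184.890 ∈ [144.238, 235.369] ↔ index [101, 150].
101 + (184.890−144.238)·(150−101)/(235.369−144.238) = 101 + 40.652·49/91.131 ≈ 122.86, so AQI = 123.
O₃: 0.113 ∈ [0.104, 0.148] ↔ index [101, 150].
101 + (0.113−0.104)·(150−101)/(0.148−0.104) = 101 + 0.009·49/0.044 ≈ 111.02, so AQI = 111.
SO₂: row 174.94–332.92 (AQI 51–100). (100−51)·(320.62−174.94)/(332.92−174.94) + 51 = 49·145.68/157.98 + 51 ≈ 96.18 → 96.
PM10: 150.65 ∈ [91.74, 182.39] ↔ index [51, 100].
51 + (150.65−91.74)·(100−51)/(182.39−91.74) = 51 + 58.91·49/90.65 ≈ 82.84, so AQI = 83.
NO₂: 893.29 ∈ [584.05, 907.98] ↔ index [151, 200].
151 + (893.29−584.05)·(200−151)/(907.98−584.05) = 151 + 309.24·49/323.93 ≈ 197.78, so AQI = 198.
CO: 11.987 lies in 11.975–15.709, so I_lo=101, I_hi=150, C_lo=11.975, C_hi=15.709.
(150−101)/(15.709−11.975) × (11.987−11.975) + 101 = 49/3.734 × 0.012 + 101 ≈ 101.16 → 101.
Sub-indices: PM2.5→123, O₃→111, SO₂→96, PM10→83, NO₂→198, CO→101. Ranked high→low: 198, 123, 111, 101, 96, 83. Second-highest sub-index = 123.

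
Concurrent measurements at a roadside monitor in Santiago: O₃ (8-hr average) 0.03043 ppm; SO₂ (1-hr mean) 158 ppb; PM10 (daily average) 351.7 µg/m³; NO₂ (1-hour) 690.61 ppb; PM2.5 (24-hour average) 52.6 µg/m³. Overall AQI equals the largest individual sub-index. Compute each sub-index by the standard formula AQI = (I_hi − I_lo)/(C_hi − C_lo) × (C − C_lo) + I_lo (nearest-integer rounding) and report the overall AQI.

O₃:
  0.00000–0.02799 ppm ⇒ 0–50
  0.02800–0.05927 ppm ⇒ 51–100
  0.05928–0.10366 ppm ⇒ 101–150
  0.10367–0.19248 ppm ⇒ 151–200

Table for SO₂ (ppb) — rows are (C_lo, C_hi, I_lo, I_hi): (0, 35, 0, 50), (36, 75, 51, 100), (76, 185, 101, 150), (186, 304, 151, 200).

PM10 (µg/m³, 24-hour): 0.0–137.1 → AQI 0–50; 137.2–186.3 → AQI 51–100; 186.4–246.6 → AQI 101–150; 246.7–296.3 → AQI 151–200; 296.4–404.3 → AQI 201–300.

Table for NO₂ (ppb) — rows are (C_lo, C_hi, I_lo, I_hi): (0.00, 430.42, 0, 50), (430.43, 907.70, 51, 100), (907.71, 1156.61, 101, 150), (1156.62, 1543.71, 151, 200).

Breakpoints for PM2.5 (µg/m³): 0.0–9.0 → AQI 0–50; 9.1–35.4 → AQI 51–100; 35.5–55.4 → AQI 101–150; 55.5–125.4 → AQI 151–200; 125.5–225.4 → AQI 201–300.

252

O₃: 0.03043 lies in 0.02800–0.05927, so I_lo=51, I_hi=100, C_lo=0.02800, C_hi=0.05927.
(100−51)/(0.05927−0.02800) × (0.03043−0.02800) + 51 = 49/0.03127 × 0.00243 + 51 ≈ 54.81 → 55.
SO₂: 158 ∈ [76, 185] ↔ index [101, 150].
101 + (158−76)·(150−101)/(185−76) = 101 + 82·49/109 ≈ 137.86, so AQI = 138.
PM10 351.7: bracket 296.4–404.3 → index 201–300; slope 99/107.9, offset 55.3.
AQI = 201 + 99/107.9·55.3 ≈ 251.74 ⇒ 252.
NO₂: 690.61 ∈ [430.43, 907.70] ↔ index [51, 100].
51 + (690.61−430.43)·(100−51)/(907.70−430.43) = 51 + 260.18·49/477.27 ≈ 77.71, so AQI = 78.
PM2.5: 52.6 ∈ [35.5, 55.4] ↔ index [101, 150].
101 + (52.6−35.5)·(150−101)/(55.4−35.5) = 101 + 17.1·49/19.9 ≈ 143.11, so AQI = 143.
Sub-indices: O₃→55, SO₂→138, PM10→252, NO₂→78, PM2.5→143. Overall AQI = max = 252; dominant pollutant is PM10.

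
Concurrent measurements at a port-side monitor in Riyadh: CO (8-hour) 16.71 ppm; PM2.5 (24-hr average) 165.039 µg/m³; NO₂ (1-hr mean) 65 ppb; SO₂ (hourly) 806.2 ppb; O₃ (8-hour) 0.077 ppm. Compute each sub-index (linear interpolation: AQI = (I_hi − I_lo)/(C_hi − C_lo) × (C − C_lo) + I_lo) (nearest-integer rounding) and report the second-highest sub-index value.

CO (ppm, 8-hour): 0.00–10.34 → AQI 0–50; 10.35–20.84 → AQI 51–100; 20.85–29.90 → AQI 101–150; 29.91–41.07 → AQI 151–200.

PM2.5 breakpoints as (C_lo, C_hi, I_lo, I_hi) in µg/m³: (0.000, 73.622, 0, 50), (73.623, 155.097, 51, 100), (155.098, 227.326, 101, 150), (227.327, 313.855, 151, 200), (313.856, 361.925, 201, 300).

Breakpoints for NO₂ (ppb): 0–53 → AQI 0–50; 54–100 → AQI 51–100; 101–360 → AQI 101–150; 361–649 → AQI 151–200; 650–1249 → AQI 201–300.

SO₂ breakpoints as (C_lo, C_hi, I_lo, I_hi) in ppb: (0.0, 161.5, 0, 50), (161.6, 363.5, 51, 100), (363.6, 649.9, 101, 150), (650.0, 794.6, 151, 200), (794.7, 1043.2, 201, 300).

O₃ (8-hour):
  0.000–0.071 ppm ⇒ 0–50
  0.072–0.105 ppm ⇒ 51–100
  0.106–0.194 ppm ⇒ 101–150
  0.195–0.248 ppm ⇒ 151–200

CO: row 10.35–20.84 (AQI 51–100). (100−51)·(16.71−10.35)/(20.84−10.35) + 51 = 49·6.36/10.49 + 51 ≈ 80.71 → 81.
PM2.5: 165.039 lies in 155.098–227.326, so I_lo=101, I_hi=150, C_lo=155.098, C_hi=227.326.
(150−101)/(227.326−155.098) × (165.039−155.098) + 101 = 49/72.228 × 9.941 + 101 ≈ 107.74 → 108.
NO₂: 65 lies in 54–100, so I_lo=51, I_hi=100, C_lo=54, C_hi=100.
(100−51)/(100−54) × (65−54) + 51 = 49/46 × 11 + 51 ≈ 62.72 → 63.
SO₂: 806.2 ∈ [794.7, 1043.2] ↔ index [201, 300].
201 + (806.2−794.7)·(300−201)/(1043.2−794.7) = 201 + 11.5·99/248.5 ≈ 205.58, so AQI = 206.
O₃ 0.077: bracket 0.072–0.105 → index 51–100; slope 49/0.033, offset 0.005.
AQI = 51 + 49/0.033·0.005 ≈ 58.42 ⇒ 58.
Sub-indices: CO→81, PM2.5→108, NO₂→63, SO₂→206, O₃→58. Ranked high→low: 206, 108, 81, 63, 58. Second-highest sub-index = 108.

108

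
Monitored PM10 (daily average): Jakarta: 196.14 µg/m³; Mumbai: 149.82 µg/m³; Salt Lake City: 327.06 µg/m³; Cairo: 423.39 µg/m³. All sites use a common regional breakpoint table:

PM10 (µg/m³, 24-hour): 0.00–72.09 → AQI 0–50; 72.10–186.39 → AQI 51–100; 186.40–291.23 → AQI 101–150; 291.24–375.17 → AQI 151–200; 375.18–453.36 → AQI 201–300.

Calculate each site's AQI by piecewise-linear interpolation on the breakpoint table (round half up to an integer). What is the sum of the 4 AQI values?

Jakarta: 196.14 ∈ [186.40, 291.23] ↔ index [101, 150].
101 + (196.14−186.40)·(150−101)/(291.23−186.40) = 101 + 9.74·49/104.83 ≈ 105.55, so AQI = 106.
Mumbai: 149.82 lies in 72.10–186.39, so I_lo=51, I_hi=100, C_lo=72.10, C_hi=186.39.
(100−51)/(186.39−72.10) × (149.82−72.10) + 51 = 49/114.29 × 77.72 + 51 ≈ 84.32 → 84.
Salt Lake City: row 291.24–375.17 (AQI 151–200). (200−151)·(327.06−291.24)/(375.17−291.24) + 151 = 49·35.82/83.93 + 151 ≈ 171.91 → 172.
Cairo: 423.39 lies in 375.18–453.36, so I_lo=201, I_hi=300, C_lo=375.18, C_hi=453.36.
(300−201)/(453.36−375.18) × (423.39−375.18) + 201 = 99/78.18 × 48.21 + 201 ≈ 262.05 → 262.
AQIs: Jakarta=106, Mumbai=84, Salt Lake City=172, Cairo=262. Sum = 106 + 84 + 172 + 262 = 624.

624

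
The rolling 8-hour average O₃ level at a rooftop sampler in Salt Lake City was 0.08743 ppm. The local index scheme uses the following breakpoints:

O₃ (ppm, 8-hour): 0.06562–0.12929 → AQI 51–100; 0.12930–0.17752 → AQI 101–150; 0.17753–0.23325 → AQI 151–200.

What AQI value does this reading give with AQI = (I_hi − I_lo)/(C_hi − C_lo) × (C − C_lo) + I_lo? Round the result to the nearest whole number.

68

O₃: 0.08743 ∈ [0.06562, 0.12929] ↔ index [51, 100].
51 + (0.08743−0.06562)·(100−51)/(0.12929−0.06562) = 51 + 0.02181·49/0.06367 ≈ 67.78, so AQI = 68.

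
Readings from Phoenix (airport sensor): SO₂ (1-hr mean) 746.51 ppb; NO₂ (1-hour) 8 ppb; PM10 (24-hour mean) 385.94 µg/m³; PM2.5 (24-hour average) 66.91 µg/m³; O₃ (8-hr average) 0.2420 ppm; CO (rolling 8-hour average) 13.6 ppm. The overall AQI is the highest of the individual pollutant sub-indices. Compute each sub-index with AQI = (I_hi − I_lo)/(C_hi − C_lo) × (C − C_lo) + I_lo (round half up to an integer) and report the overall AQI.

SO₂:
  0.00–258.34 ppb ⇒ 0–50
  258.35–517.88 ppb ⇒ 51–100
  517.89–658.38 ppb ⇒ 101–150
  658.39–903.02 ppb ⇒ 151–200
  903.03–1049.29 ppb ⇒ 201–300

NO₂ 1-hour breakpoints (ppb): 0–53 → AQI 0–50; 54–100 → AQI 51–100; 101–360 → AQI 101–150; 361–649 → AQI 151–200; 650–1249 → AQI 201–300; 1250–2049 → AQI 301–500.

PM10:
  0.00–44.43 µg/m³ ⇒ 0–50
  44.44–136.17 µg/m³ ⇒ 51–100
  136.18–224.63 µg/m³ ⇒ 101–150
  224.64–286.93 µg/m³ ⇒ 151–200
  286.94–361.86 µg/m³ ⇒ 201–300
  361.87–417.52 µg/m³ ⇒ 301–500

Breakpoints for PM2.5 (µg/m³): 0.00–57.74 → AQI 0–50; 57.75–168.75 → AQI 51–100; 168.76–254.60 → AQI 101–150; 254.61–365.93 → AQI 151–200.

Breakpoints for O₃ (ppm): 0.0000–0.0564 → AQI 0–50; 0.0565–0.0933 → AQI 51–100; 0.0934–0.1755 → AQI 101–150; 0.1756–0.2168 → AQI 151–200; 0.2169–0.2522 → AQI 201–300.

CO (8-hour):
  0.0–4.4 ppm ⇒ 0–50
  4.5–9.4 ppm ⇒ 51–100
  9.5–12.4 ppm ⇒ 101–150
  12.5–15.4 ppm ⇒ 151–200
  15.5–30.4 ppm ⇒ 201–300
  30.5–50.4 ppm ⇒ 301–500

387

SO₂ 746.51: bracket 658.39–903.02 → index 151–200; slope 49/244.63, offset 88.12.
AQI = 151 + 49/244.63·88.12 ≈ 168.65 ⇒ 169.
NO₂ 8: bracket 0–53 → index 0–50; slope 50/53, offset 8.
AQI = 0 + 50/53·8 ≈ 7.55 ⇒ 8.
PM10 385.94: bracket 361.87–417.52 → index 301–500; slope 199/55.65, offset 24.07.
AQI = 301 + 199/55.65·24.07 ≈ 387.07 ⇒ 387.
PM2.5: 66.91 ∈ [57.75, 168.75] ↔ index [51, 100].
51 + (66.91−57.75)·(100−51)/(168.75−57.75) = 51 + 9.16·49/111.00 ≈ 55.04, so AQI = 55.
O₃: 0.2420 lies in 0.2169–0.2522, so I_lo=201, I_hi=300, C_lo=0.2169, C_hi=0.2522.
(300−201)/(0.2522−0.2169) × (0.2420−0.2169) + 201 = 99/0.0353 × 0.0251 + 201 ≈ 271.39 → 271.
CO 13.6: bracket 12.5–15.4 → index 151–200; slope 49/2.9, offset 1.1.
AQI = 151 + 49/2.9·1.1 ≈ 169.59 ⇒ 170.
Sub-indices: SO₂→169, NO₂→8, PM10→387, PM2.5→55, O₃→271, CO→170. Overall AQI = max = 387; dominant pollutant is PM10.
AQI 387: Hazardous.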